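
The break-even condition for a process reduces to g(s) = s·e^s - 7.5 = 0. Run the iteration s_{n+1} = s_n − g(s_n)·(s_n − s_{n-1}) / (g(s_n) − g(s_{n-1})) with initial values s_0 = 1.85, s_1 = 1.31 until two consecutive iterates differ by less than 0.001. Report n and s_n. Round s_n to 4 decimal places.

n = 5, s_n = 1.5662

g(1.85) = 4.265666, g(1.31) = -2.644912
s_2 = 1.310000 − (-2.644912)·(-0.540000)/(-6.910579) = 1.516676;  |Δ| = 0.206676
g(1.516676) = -0.588425
s_3 = 1.516676 − (-0.588425)·(0.206676)/(2.056488) = 1.575813;  |Δ| = 0.059136
g(1.575813) = 0.118534
s_4 = 1.575813 − 0.118534·(0.059136)/(0.706959) = 1.565898;  |Δ| = 0.009915
g(1.565898) = -0.004097
s_5 = 1.565898 − (-0.004097)·(-0.009915)/(-0.122631) = 1.566229;  |Δ| = 0.000331
|s_5 − s_4| = 0.000331 < 0.001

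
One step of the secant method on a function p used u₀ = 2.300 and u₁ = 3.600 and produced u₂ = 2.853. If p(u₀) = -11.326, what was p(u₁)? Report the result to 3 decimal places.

The secant line through (2.300, -11.326) and (3.600, p(u₁)) crosses zero at u₂ = 2.853.
So (2.300, -11.326), (3.600, p(u₁)), (2.853, 0) are collinear:
p(u₁) = -11.326 · (3.600 − 2.853) / (2.300 − 2.853) = -11.326 · (0.74700)/(-0.55300) = 15.29932

15.299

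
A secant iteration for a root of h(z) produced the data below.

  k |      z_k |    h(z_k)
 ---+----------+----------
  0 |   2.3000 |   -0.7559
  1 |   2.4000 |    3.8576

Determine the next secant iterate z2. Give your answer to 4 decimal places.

z2 = 2.4000 − 3.8576·(2.4000 − 2.3000) / (3.8576 − (-0.7559))
   = 2.4000 − (0.385760)/(4.613500) = 2.316385

2.3164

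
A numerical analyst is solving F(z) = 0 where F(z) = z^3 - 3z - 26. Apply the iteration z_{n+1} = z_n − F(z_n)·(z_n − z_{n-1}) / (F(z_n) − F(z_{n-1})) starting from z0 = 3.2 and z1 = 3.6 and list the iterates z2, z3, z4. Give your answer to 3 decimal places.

F(3.2) = -2.83200, F(3.6) = 9.85600
z2 = 3.60000 − 9.85600·(3.60000 − 3.20000) / (9.85600 − (-2.83200)) = 3.60000 − (3.94240)/(12.68800) = 3.28928
F(3.28928) = -0.27989
z3 = 3.28928 − (-0.27989)·(3.28928 − 3.60000) / (-0.27989 − 9.85600) = 3.28928 − (0.08697)/(-10.13589) = 3.29786
F(3.29786) = -0.02641
z4 = 3.29786 − (-0.02641)·(3.29786 − 3.28928) / (-0.02641 − (-0.27989)) = 3.29786 − (-0.00023)/(0.25348) = 3.29876

3.289, 3.298, 3.299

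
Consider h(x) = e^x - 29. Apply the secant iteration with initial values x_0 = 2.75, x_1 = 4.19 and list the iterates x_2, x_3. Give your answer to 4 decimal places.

h(2.75) = -13.357368, h(4.19) = 37.022791
x_2 = 4.190000 − 37.022791·(4.190000 − 2.750000) / (37.022791 − (-13.357368)) = 4.190000 − (53.312819)/(50.380159) = 3.131789
h(3.131789) = -6.085053
x_3 = 3.131789 − (-6.085053)·(3.131789 − 4.190000) / (-6.085053 − 37.022791) = 3.131789 − (6.439268)/(-43.107844) = 3.281165

3.1318, 3.2812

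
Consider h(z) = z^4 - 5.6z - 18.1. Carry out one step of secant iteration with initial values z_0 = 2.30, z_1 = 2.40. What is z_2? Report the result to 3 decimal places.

2.365

h(2.30) = -2.99590, h(2.40) = 1.63760
z_2 = 2.40000 − 1.63760·(2.40000 − 2.30000) / (1.63760 − (-2.99590)) = 2.40000 − (0.16376)/(4.63350) = 2.36466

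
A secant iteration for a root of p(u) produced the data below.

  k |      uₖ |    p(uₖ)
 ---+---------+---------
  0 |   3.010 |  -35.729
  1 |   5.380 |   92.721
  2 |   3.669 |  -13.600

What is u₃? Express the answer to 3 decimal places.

3.888

u₃ = 3.669 − (-13.600)·(3.669 − 5.380) / (-13.600 − 92.721)
   = 3.669 − (23.26960)/(-106.32100) = 3.88786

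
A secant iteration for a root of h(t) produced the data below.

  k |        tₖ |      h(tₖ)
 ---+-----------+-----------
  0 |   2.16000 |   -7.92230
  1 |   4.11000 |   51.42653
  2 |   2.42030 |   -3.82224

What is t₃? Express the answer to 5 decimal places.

t₃ = 2.42030 − (-3.82224)·(2.42030 − 4.11000) / (-3.82224 − 51.42653)
   = 2.42030 − (6.4584389)/(-55.2487700) = 2.5371974

2.53720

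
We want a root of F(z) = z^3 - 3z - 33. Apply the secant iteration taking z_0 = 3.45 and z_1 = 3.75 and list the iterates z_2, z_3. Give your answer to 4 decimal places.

F(3.45) = -2.286375, F(3.75) = 8.484375
z_2 = 3.750000 − 8.484375·(3.750000 − 3.450000) / (8.484375 − (-2.286375)) = 3.750000 − (2.545312)/(10.770750) = 3.513683
F(3.513683) = -0.161234
z_3 = 3.513683 − (-0.161234)·(3.513683 − 3.750000) / (-0.161234 − 8.484375) = 3.513683 − (0.038102)/(-8.645609) = 3.518090

3.5137, 3.5181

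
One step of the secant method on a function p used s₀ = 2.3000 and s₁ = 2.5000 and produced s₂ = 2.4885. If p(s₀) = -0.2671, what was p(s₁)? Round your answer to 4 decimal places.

The secant line through (2.3000, -0.2671) and (2.5000, p(s₁)) crosses zero at s₂ = 2.4885.
So (2.3000, -0.2671), (2.5000, p(s₁)), (2.4885, 0) are collinear:
p(s₁) = -0.2671 · (2.5000 − 2.4885) / (2.3000 − 2.4885) = -0.2671 · (0.011500)/(-0.188500) = 0.016295

0.0163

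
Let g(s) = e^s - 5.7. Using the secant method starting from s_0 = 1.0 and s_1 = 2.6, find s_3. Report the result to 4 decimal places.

1.6272

g(1.0) = -2.981718, g(2.6) = 7.763738
s_2 = 2.600000 − 7.763738·(2.600000 − 1.000000) / (7.763738 − (-2.981718)) = 2.600000 − (12.421981)/(10.745456) = 1.443978
g(1.443978) = -1.462480
s_3 = 1.443978 − (-1.462480)·(1.443978 − 2.600000) / (-1.462480 − 7.763738) = 1.443978 − (1.690658)/(-9.226218) = 1.627223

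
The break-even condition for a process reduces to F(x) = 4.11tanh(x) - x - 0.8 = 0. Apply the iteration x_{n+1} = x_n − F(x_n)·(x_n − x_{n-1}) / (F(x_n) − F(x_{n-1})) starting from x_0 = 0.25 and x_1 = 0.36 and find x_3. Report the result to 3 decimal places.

0.265

F(0.25) = -0.04338, F(0.36) = 0.25883
x_2 = 0.36000 − 0.25883·(0.36000 − 0.25000) / (0.25883 − (-0.04338)) = 0.36000 − (0.02847)/(0.30221) = 0.26579
F(0.26579) = 0.00159
x_3 = 0.26579 − 0.00159·(0.26579 − 0.36000) / (0.00159 − 0.25883) = 0.26579 − (-0.00015)/(-0.25724) = 0.26521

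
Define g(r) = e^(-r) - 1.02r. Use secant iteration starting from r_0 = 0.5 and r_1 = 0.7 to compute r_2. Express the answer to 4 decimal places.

g(0.5) = 0.096531, g(0.7) = -0.217415
r_2 = 0.700000 − (-0.217415)·(0.700000 − 0.500000) / (-0.217415 − 0.096531) = 0.700000 − (-0.043483)/(-0.313945) = 0.561495

0.5615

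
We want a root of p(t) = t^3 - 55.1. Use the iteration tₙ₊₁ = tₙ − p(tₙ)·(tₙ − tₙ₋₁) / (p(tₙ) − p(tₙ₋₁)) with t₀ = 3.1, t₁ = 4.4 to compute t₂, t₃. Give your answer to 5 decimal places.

p(3.1) = -25.3090000, p(4.4) = 30.0840000
t₂ = 4.4000000 − 30.0840000·(4.4000000 − 3.1000000) / (30.0840000 − (-25.3090000)) = 4.4000000 − (39.1092000)/(55.3930000) = 3.6939686
p(3.6939686) = -4.6943080
t₃ = 3.6939686 − (-4.6943080)·(3.6939686 − 4.4000000) / (-4.6943080 − 30.0840000) = 3.6939686 − (3.3143291)/(-34.7783080) = 3.7892673

3.69397, 3.78927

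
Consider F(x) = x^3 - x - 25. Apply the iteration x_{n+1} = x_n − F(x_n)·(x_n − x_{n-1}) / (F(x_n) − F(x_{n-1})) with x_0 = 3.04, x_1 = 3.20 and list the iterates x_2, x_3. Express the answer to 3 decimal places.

F(3.04) = 0.05446, F(3.20) = 4.56800
x_2 = 3.20000 − 4.56800·(3.20000 − 3.04000) / (4.56800 − 0.05446) = 3.20000 − (0.73088)/(4.51354) = 3.03807
F(3.03807) = 0.00290
x_3 = 3.03807 − 0.00290·(3.03807 − 3.20000) / (0.00290 − 4.56800) = 3.03807 − (-0.00047)/(-4.56510) = 3.03797

3.038, 3.038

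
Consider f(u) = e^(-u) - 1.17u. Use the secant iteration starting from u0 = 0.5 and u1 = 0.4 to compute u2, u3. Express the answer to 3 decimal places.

f(0.5) = 0.02153, f(0.4) = 0.20232
u2 = 0.40000 − 0.20232·(0.40000 − 0.50000) / (0.20232 − 0.02153) = 0.40000 − (-0.02023)/(0.18079) = 0.51191
f(0.51191) = 0.00042
u3 = 0.51191 − 0.00042·(0.51191 − 0.40000) / (0.00042 − 0.20232) = 0.51191 − (0.00005)/(-0.20190) = 0.51214

0.512, 0.512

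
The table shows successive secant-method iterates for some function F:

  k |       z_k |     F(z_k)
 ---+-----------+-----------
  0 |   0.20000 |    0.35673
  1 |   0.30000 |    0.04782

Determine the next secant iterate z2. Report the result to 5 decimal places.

0.31548

z2 = 0.30000 − 0.04782·(0.30000 − 0.20000) / (0.04782 − 0.35673)
   = 0.30000 − (0.0047820)/(-0.3089100) = 0.3154802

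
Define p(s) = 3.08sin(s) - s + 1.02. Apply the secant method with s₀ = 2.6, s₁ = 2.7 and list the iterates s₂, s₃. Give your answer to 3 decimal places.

p(2.6) = 0.00774, p(2.7) = -0.36367
s₂ = 2.70000 − (-0.36367)·(2.70000 − 2.60000) / (-0.36367 − 0.00774) = 2.70000 − (-0.03637)/(-0.37141) = 2.60209
p(2.60209) = 0.00015
s₃ = 2.60209 − 0.00015·(2.60209 − 2.70000) / (0.00015 − (-0.36367)) = 2.60209 − (-0.00001)/(0.36382) = 2.60213

2.602, 2.602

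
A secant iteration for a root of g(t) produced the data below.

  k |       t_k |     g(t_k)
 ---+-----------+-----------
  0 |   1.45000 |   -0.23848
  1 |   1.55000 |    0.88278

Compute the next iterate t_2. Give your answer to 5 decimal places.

t_2 = 1.55000 − 0.88278·(1.55000 − 1.45000) / (0.88278 − (-0.23848))
   = 1.55000 − (0.0882780)/(1.1212600) = 1.4712689

1.47127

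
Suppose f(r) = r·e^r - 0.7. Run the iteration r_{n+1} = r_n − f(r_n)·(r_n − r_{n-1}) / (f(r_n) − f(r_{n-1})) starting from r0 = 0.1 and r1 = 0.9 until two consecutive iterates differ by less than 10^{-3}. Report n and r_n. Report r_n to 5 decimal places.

f(0.1) = -0.5894829, f(0.9) = 1.5136428
r2 = 0.9000000 − 1.5136428·(0.8000000)/(2.1031257) = 0.3242312;  |Δ| = 0.5757688
f(0.3242312) = -0.2515990
r3 = 0.3242312 − (-0.2515990)·(-0.5757688)/(-1.7652418) = 0.4062952;  |Δ| = 0.0820640
f(0.4062952) = -0.0900511
r4 = 0.4062952 − (-0.0900511)·(0.0820640)/(0.1615479) = 0.4520399;  |Δ| = 0.0457447
f(0.4520399) = 0.0103873
r5 = 0.4520399 − 0.0103873·(0.0457447)/(0.1004384) = 0.4473090;  |Δ| = 0.0047309
f(0.4473090) = -0.0003651
r6 = 0.4473090 − (-0.0003651)·(-0.0047309)/(-0.0107524) = 0.4474696;  |Δ| = 0.0001606
|r6 − r5| = 0.0001606 < 10^{-3}

n = 6, r_n = 0.44747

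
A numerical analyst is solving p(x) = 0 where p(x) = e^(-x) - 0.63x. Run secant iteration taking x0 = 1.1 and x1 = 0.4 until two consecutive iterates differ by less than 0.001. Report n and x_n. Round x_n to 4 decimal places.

p(1.1) = -0.360129, p(0.4) = 0.418320
x2 = 0.400000 − 0.418320·(-0.700000)/(0.778449) = 0.776163;  |Δ| = 0.376163
p(0.776163) = -0.028815
x3 = 0.776163 − (-0.028815)·(0.376163)/(-0.447135) = 0.751922;  |Δ| = 0.024241
p(0.751922) = -0.002252
x4 = 0.751922 − (-0.002252)·(-0.024241)/(0.026563) = 0.749867;  |Δ| = 0.002055
p(0.749867) = 0.000013
x5 = 0.749867 − 0.000013·(-0.002055)/(0.002264) = 0.749879;  |Δ| = 0.000011
|x5 − x4| = 0.000011 < 0.001

n = 5, x_n = 0.7499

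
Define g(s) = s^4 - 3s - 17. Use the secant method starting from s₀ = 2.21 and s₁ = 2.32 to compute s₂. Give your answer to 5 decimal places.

2.20484

g(2.21) = 0.2244328, g(2.32) = 5.0102298
s₂ = 2.3200000 − 5.0102298·(2.3200000 − 2.2100000) / (5.0102298 − 0.2244328) = 2.3200000 − (0.5511253)/(4.7857969) = 2.2048415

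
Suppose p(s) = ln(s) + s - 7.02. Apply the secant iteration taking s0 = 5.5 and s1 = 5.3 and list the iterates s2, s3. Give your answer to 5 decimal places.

p(5.5) = 0.1847481, p(5.3) = -0.0522932
s2 = 5.3000000 − (-0.0522932)·(5.3000000 − 5.5000000) / (-0.0522932 − 0.1847481) = 5.3000000 − (0.0104586)/(-0.2370413) = 5.3441216
p(5.3441216) = 0.0001188
s3 = 5.3441216 − 0.0001188·(5.3441216 − 5.3000000) / (0.0001188 − (-0.0522932)) = 5.3441216 − (0.0000052)/(0.0524119) = 5.3440216

5.34412, 5.34402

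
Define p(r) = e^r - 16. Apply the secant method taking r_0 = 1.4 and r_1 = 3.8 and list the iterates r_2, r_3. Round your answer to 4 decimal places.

2.1053, 2.4671

p(1.4) = -11.944800, p(3.8) = 28.701184
r_2 = 3.800000 − 28.701184·(3.800000 − 1.400000) / (28.701184 − (-11.944800)) = 3.800000 − (68.882843)/(40.645985) = 2.105298
p(2.105298) = -7.790453
r_3 = 2.105298 − (-7.790453)·(2.105298 − 3.800000) / (-7.790453 − 28.701184) = 2.105298 − (13.202499)/(-36.491638) = 2.467093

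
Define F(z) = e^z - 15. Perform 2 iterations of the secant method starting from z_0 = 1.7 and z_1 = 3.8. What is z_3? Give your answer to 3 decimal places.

F(1.7) = -9.52605, F(3.8) = 29.70118
z_2 = 3.80000 − 29.70118·(3.80000 − 1.70000) / (29.70118 − (-9.52605)) = 3.80000 − (62.37249)/(39.22724) = 2.20997
F(2.20997) = -5.88456
z_3 = 2.20997 − (-5.88456)·(2.20997 − 3.80000) / (-5.88456 − 29.70118) = 2.20997 − (9.35662)/(-35.58574) = 2.47290

2.473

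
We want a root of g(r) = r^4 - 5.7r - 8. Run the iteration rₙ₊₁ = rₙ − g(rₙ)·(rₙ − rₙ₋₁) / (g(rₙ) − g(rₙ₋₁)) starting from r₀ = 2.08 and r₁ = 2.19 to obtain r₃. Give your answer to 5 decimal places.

g(2.08) = -1.1382630, g(2.19) = 2.5195752
r₂ = 2.1900000 − 2.5195752·(2.1900000 − 2.0800000) / (2.5195752 − (-1.1382630)) = 2.1900000 − (0.2771533)/(3.6578382) = 2.1142303
g(2.1142303) = -0.0704827
r₃ = 2.1142303 − (-0.0704827)·(2.1142303 − 2.1900000) / (-0.0704827 − 2.5195752) = 2.1142303 − (0.0053405)/(-2.5900580) = 2.1162922

2.11629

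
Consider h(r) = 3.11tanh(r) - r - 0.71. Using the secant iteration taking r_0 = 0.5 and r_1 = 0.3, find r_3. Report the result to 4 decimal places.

0.3581

h(0.5) = 0.227184, h(0.3) = -0.104018
r_2 = 0.300000 − (-0.104018)·(0.300000 − 0.500000) / (-0.104018 − 0.227184) = 0.300000 − (0.020804)/(-0.331202) = 0.362812
h(0.362812) = 0.008500
r_3 = 0.362812 − 0.008500·(0.362812 − 0.300000) / (0.008500 − (-0.104018)) = 0.362812 − (0.000534)/(0.112518) = 0.358067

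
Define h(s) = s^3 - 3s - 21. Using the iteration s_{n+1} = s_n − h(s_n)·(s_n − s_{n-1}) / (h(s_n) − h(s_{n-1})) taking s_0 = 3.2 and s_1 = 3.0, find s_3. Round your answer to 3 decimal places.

h(3.2) = 2.16800, h(3.0) = -3.00000
s_2 = 3.00000 − (-3.00000)·(3.00000 − 3.20000) / (-3.00000 − 2.16800) = 3.00000 − (0.60000)/(-5.16800) = 3.11610
h(3.11610) = -0.09075
s_3 = 3.11610 − (-0.09075)·(3.11610 − 3.00000) / (-0.09075 − (-3.00000)) = 3.11610 − (-0.01054)/(2.90925) = 3.11972

3.120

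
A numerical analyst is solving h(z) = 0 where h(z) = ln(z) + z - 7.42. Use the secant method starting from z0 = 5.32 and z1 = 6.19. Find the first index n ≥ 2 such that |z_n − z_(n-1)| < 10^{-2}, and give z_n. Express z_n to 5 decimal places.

h(5.32) = -0.4285267, h(6.19) = 0.5929351
z2 = 6.1900000 − 0.5929351·(0.8700000)/(1.0214618) = 5.6849850;  |Δ| = 0.5050150
h(5.6849850) = 0.0028135
z3 = 5.6849850 − 0.0028135·(-0.5050150)/(-0.5901216) = 5.6825773;  |Δ| = 0.0024077
|z3 − z2| = 0.0024077 < 10^{-2}

n = 3, z_n = 5.68258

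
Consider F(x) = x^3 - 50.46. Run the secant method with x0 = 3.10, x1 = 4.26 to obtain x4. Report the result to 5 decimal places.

F(3.10) = -20.6690000, F(4.26) = 26.8487760
x2 = 4.2600000 − 26.8487760·(4.2600000 − 3.1000000) / (26.8487760 − (-20.6690000)) = 4.2600000 − (31.1445802)/(47.5177760) = 3.6045699
F(3.6045699) = -3.6260962
x3 = 3.6045699 − (-3.6260962)·(3.6045699 − 4.2600000) / (-3.6260962 − 26.8487760) = 3.6045699 − (2.3766526)/(-30.4748722) = 3.6825572
F(3.6825572) = -0.5200040
x4 = 3.6825572 − (-0.5200040)·(3.6825572 − 3.6045699) / (-0.5200040 − (-3.6260962)) = 3.6825572 − (-0.0405537)/(3.1060922) = 3.6956134

3.69561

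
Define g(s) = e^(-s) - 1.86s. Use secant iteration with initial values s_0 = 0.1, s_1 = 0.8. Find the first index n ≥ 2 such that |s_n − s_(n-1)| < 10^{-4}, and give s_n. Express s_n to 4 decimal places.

n = 5, s_n = 0.3710

g(0.1) = 0.718837, g(0.8) = -1.038671
s_2 = 0.800000 − (-1.038671)·(0.700000)/(-1.757508) = 0.386307;  |Δ| = 0.413693
g(0.386307) = -0.038968
s_3 = 0.386307 − (-0.038968)·(-0.413693)/(0.999703) = 0.370181;  |Δ| = 0.016126
g(0.370181) = 0.002073
s_4 = 0.370181 − 0.002073·(-0.016126)/(0.041041) = 0.370995;  |Δ| = 0.000814
g(0.370995) = -0.000004
s_5 = 0.370995 − (-0.000004)·(0.000814)/(-0.002077) = 0.370994;  |Δ| = 0.000002
|s_5 − s_4| = 0.000002 < 10^{-4}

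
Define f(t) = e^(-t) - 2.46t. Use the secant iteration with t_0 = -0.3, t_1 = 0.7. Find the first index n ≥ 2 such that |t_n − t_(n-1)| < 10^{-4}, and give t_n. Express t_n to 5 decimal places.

n = 5, t_n = 0.30088

f(-0.3) = 2.0878588, f(0.7) = -1.2254147
t_2 = 0.7000000 − (-1.2254147)·(1.0000000)/(-3.3132735) = 0.3301499;  |Δ| = 0.3698501
f(0.3301499) = -0.0933526
t_3 = 0.3301499 − (-0.0933526)·(-0.3698501)/(1.1320621) = 0.2996511;  |Δ| = 0.0304988
f(0.2996511) = 0.0039350
t_4 = 0.2996511 − 0.0039350·(-0.0304988)/(0.0972877) = 0.3008847;  |Δ| = 0.0012336
f(0.3008847) = -0.0000132
t_5 = 0.3008847 − (-0.0000132)·(0.0012336)/(-0.0039483) = 0.3008806;  |Δ| = 0.0000041
|t_5 − t_4| = 0.0000041 < 10^{-4}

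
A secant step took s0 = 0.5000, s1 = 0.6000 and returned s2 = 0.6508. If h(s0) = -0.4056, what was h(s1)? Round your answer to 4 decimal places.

-0.1366

The secant line through (0.5000, -0.4056) and (0.6000, h(s1)) crosses zero at s2 = 0.6508.
So (0.5000, -0.4056), (0.6000, h(s1)), (0.6508, 0) are collinear:
h(s1) = -0.4056 · (0.6000 − 0.6508) / (0.5000 − 0.6508) = -0.4056 · (-0.050800)/(-0.150800) = -0.136634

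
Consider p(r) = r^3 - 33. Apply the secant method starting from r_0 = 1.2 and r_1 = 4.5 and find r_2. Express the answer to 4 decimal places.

2.3544

p(1.2) = -31.272000, p(4.5) = 58.125000
r_2 = 4.500000 − 58.125000·(4.500000 − 1.200000) / (58.125000 − (-31.272000)) = 4.500000 − (191.812500)/(89.397000) = 2.354374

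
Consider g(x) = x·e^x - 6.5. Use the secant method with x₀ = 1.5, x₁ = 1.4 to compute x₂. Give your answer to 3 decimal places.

1.479

g(1.5) = 0.22253, g(1.4) = -0.82272
x₂ = 1.40000 − (-0.82272)·(1.40000 − 1.50000) / (-0.82272 − 0.22253) = 1.40000 − (0.08227)/(-1.04525) = 1.47871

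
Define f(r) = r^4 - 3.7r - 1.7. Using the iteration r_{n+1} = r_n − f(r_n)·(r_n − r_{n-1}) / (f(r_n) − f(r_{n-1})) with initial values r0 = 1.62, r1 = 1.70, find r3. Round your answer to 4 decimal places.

1.6767

f(1.62) = -0.806525, f(1.70) = 0.362100
r2 = 1.700000 − 0.362100·(1.700000 − 1.620000) / (0.362100 − (-0.806525)) = 1.700000 − (0.028968)/(1.168625) = 1.675212
f(1.675212) = -0.022769
r3 = 1.675212 − (-0.022769)·(1.675212 − 1.700000) / (-0.022769 − 0.362100) = 1.675212 − (0.000564)/(-0.384869) = 1.676678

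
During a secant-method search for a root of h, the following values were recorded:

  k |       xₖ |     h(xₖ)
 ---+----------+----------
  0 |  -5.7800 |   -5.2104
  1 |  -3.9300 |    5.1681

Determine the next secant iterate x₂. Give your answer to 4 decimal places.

-4.8512

x₂ = -3.9300 − 5.1681·(-3.9300 − (-5.7800)) / (5.1681 − (-5.2104))
   = -3.9300 − (9.560985)/(10.378500) = -4.851230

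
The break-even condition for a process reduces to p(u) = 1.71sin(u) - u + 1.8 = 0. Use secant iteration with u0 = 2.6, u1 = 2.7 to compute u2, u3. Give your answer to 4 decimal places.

2.6325, 2.6329

p(2.6) = 0.081507, p(2.7) = -0.169180
u2 = 2.700000 − (-0.169180)·(2.700000 − 2.600000) / (-0.169180 − 0.081507) = 2.700000 − (-0.016918)/(-0.250688) = 2.632513
p(2.632513) = 0.000895
u3 = 2.632513 − 0.000895·(2.632513 − 2.700000) / (0.000895 − (-0.169180)) = 2.632513 − (-0.000060)/(0.170075) = 2.632869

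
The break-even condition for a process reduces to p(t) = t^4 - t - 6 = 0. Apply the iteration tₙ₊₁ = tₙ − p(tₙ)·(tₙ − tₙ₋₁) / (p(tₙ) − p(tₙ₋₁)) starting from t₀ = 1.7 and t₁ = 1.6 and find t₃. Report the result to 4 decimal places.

p(1.7) = 0.652100, p(1.6) = -1.046400
t₂ = 1.600000 − (-1.046400)·(1.600000 − 1.700000) / (-1.046400 − 0.652100) = 1.600000 − (0.104640)/(-1.698500) = 1.661607
p(1.661607) = -0.038824
t₃ = 1.661607 − (-0.038824)·(1.661607 − 1.600000) / (-0.038824 − (-1.046400)) = 1.661607 − (-0.002392)/(1.007576) = 1.663981

1.6640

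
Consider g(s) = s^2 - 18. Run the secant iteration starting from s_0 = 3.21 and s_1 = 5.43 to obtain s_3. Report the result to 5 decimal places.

4.22496

g(3.21) = -7.6959000, g(5.43) = 11.4849000
s_2 = 5.4300000 − 11.4849000·(5.4300000 − 3.2100000) / (11.4849000 − (-7.6959000)) = 5.4300000 − (25.4964780)/(19.1808000) = 4.1007292
g(4.1007292) = -1.1840203
s_3 = 4.1007292 − (-1.1840203)·(4.1007292 − 5.4300000) / (-1.1840203 − 11.4849000) = 4.1007292 − (1.5738837)/(-12.6689203) = 4.2249610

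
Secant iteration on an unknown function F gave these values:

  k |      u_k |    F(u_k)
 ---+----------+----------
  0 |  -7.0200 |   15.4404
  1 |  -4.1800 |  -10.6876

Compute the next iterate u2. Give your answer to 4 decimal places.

-5.3417

u2 = -4.1800 − (-10.6876)·(-4.1800 − (-7.0200)) / (-10.6876 − 15.4404)
   = -4.1800 − (-30.352784)/(-26.128000) = -5.341696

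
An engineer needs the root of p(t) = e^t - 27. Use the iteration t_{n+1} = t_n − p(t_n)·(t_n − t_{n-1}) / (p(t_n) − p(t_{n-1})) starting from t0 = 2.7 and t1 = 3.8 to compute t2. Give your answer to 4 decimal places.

3.1471

p(2.7) = -12.120268, p(3.8) = 17.701184
t2 = 3.800000 − 17.701184·(3.800000 − 2.700000) / (17.701184 − (-12.120268)) = 3.800000 − (19.471303)/(29.821453) = 3.147071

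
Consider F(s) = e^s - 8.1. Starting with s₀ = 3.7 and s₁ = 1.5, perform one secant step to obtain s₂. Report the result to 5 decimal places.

F(3.7) = 32.3473044, F(1.5) = -3.6183109
s₂ = 1.5000000 − (-3.6183109)·(1.5000000 − 3.7000000) / (-3.6183109 − 32.3473044) = 1.5000000 − (7.9602840)/(-35.9656153) = 1.7213304

1.72133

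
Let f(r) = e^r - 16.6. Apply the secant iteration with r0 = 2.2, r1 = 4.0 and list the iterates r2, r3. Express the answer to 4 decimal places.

2.4992, 2.6558

f(2.2) = -7.574987, f(4.0) = 37.998150
r2 = 4.000000 − 37.998150·(4.000000 − 2.200000) / (37.998150 − (-7.574987)) = 4.000000 − (68.396670)/(45.573137) = 2.499189
f(2.499189) = -4.427383
r3 = 2.499189 − (-4.427383)·(2.499189 − 4.000000) / (-4.427383 − 37.998150) = 2.499189 − (6.644666)/(-42.425534) = 2.655808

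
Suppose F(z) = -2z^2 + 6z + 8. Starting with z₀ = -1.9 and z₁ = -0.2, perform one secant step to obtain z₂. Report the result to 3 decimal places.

F(-1.9) = -10.62000, F(-0.2) = 6.72000
z₂ = -0.20000 − 6.72000·(-0.20000 − (-1.90000)) / (6.72000 − (-10.62000)) = -0.20000 − (11.42400)/(17.34000) = -0.85882

-0.859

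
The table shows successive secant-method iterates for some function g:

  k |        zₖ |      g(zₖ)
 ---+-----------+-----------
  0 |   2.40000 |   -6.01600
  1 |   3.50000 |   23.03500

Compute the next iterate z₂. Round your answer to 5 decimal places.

2.62779

z₂ = 3.50000 − 23.03500·(3.50000 − 2.40000) / (23.03500 − (-6.01600))
   = 3.50000 − (25.3385000)/(29.0510000) = 2.6277925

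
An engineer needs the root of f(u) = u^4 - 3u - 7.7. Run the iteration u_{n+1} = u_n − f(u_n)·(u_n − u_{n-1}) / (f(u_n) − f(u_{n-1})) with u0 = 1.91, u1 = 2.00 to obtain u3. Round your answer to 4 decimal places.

1.9148

f(1.91) = -0.121366, f(2.00) = 2.300000
u2 = 2.000000 − 2.300000·(2.000000 − 1.910000) / (2.300000 − (-0.121366)) = 2.000000 − (0.207000)/(2.421366) = 1.914511
f(1.914511) = -0.008723
u3 = 1.914511 − (-0.008723)·(1.914511 − 2.000000) / (-0.008723 − 2.300000) = 1.914511 − (0.000746)/(-2.308723) = 1.914834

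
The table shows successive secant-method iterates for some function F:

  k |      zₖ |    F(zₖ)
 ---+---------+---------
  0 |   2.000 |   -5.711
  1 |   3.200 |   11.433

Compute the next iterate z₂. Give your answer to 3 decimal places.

2.400

z₂ = 3.200 − 11.433·(3.200 − 2.000) / (11.433 − (-5.711))
   = 3.200 − (13.71960)/(17.14400) = 2.39974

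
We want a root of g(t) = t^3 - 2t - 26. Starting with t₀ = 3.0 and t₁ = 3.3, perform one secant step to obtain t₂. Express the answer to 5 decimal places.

3.17992

g(3.0) = -5.0000000, g(3.3) = 3.3370000
t₂ = 3.3000000 − 3.3370000·(3.3000000 − 3.0000000) / (3.3370000 − (-5.0000000)) = 3.3000000 − (1.0011000)/(8.3370000) = 3.1799208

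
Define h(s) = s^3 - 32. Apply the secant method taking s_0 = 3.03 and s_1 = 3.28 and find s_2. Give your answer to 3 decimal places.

3.170

h(3.03) = -4.18187, h(3.28) = 3.28755
s_2 = 3.28000 − 3.28755·(3.28000 − 3.03000) / (3.28755 − (-4.18187)) = 3.28000 − (0.82189)/(7.46942) = 3.16997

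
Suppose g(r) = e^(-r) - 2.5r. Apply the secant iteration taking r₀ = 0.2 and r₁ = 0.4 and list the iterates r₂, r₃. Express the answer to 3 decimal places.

g(0.2) = 0.31873, g(0.4) = -0.32968
r₂ = 0.40000 − (-0.32968)·(0.40000 − 0.20000) / (-0.32968 − 0.31873) = 0.40000 − (-0.06594)/(-0.64841) = 0.29831
g(0.29831) = -0.00371
r₃ = 0.29831 − (-0.00371)·(0.29831 − 0.40000) / (-0.00371 − (-0.32968)) = 0.29831 − (0.00038)/(0.32597) = 0.29715

0.298, 0.297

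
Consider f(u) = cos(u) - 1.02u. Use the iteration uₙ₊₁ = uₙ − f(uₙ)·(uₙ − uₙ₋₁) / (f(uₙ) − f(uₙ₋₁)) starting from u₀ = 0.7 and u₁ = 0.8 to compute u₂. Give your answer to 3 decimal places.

f(0.7) = 0.05084, f(0.8) = -0.11929
u₂ = 0.80000 − (-0.11929)·(0.80000 − 0.70000) / (-0.11929 − 0.05084) = 0.80000 − (-0.01193)/(-0.17014) = 0.72988

0.730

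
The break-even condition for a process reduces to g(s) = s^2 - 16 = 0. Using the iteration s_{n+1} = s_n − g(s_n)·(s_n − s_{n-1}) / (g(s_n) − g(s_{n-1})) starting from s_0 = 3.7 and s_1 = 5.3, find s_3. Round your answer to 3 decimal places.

3.994

g(3.7) = -2.31000, g(5.3) = 12.09000
s_2 = 5.30000 − 12.09000·(5.30000 − 3.70000) / (12.09000 − (-2.31000)) = 5.30000 − (19.34400)/(14.40000) = 3.95667
g(3.95667) = -0.34479
s_3 = 3.95667 − (-0.34479)·(3.95667 − 5.30000) / (-0.34479 − 12.09000) = 3.95667 − (0.46317)/(-12.43479) = 3.99391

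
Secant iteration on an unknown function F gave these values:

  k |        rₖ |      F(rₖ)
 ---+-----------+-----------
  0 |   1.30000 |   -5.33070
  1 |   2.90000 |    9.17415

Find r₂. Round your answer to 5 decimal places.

r₂ = 2.90000 − 9.17415·(2.90000 − 1.30000) / (9.17415 − (-5.33070))
   = 2.90000 − (14.6786400)/(14.5048500) = 1.8880185

1.88802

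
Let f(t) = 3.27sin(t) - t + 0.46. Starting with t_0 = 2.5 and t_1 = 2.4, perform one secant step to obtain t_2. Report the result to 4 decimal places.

f(2.5) = -0.082996, f(2.4) = 0.268765
t_2 = 2.400000 − 0.268765·(2.400000 − 2.500000) / (0.268765 − (-0.082996)) = 2.400000 − (-0.026876)/(0.351761) = 2.476406

2.4764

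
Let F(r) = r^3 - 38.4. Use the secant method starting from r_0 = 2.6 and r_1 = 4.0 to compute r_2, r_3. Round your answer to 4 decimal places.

3.2280, 3.3491

F(2.6) = -20.824000, F(4.0) = 25.600000
r_2 = 4.000000 − 25.600000·(4.000000 − 2.600000) / (25.600000 − (-20.824000)) = 4.000000 − (35.840000)/(46.424000) = 3.227986
F(3.227986) = -4.764744
r_3 = 3.227986 − (-4.764744)·(3.227986 − 4.000000) / (-4.764744 − 25.600000) = 3.227986 − (3.678451)/(-30.364744) = 3.349128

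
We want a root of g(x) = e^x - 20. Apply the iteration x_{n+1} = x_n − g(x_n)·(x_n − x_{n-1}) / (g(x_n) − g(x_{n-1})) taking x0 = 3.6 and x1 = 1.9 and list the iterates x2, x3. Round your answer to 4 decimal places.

g(3.6) = 16.598234, g(1.9) = -13.314106
x2 = 1.900000 − (-13.314106)·(1.900000 − 3.600000) / (-13.314106 − 16.598234) = 1.900000 − (22.633979)/(-29.912340) = 2.656677
g(2.656677) = -5.751139
x3 = 2.656677 − (-5.751139)·(2.656677 − 1.900000) / (-5.751139 − (-13.314106)) = 2.656677 − (-4.351754)/(7.562967) = 3.232080

2.6567, 3.2321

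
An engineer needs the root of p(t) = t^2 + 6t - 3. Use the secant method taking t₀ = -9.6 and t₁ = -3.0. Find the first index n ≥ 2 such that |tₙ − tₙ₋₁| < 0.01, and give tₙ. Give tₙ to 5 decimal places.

p(-9.6) = 31.5600000, p(-3.0) = -12.0000000
t₂ = -3.0000000 − (-12.0000000)·(6.6000000)/(-43.5600000) = -4.8181818;  |Δ| = 1.8181818
p(-4.8181818) = -8.6942149
t₃ = -4.8181818 − (-8.6942149)·(-1.8181818)/(3.3057851) = -9.6000000;  |Δ| = 4.7818182
p(-9.6000000) = 31.5600000
t₄ = -9.6000000 − 31.5600000·(-4.7818182)/(40.2542149) = -5.8509719;  |Δ| = 3.7490281
p(-5.8509719) = -3.8719591
t₅ = -5.8509719 − (-3.8719591)·(3.7490281)/(-35.4319591) = -6.2606609;  |Δ| = 0.4096890
p(-6.2606609) = -1.3680904
t₆ = -6.2606609 − (-1.3680904)·(-0.4096890)/(2.5038687) = -6.4845111;  |Δ| = 0.2238502
p(-6.4845111) = 0.1418179
t₇ = -6.4845111 − 0.1418179·(-0.2238502)/(1.5099083) = -6.4634860;  |Δ| = 0.0210251
p(-6.4634860) = -0.0042644
t₈ = -6.4634860 − (-0.0042644)·(0.0210251)/(-0.1460823) = -6.4640998;  |Δ| = 0.0006138
|t₈ − t₇| = 0.0006138 < 0.01

n = 8, tₙ = -6.46410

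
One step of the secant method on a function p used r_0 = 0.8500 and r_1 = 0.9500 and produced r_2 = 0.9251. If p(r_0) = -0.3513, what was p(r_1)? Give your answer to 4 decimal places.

0.1165

The secant line through (0.8500, -0.3513) and (0.9500, p(r_1)) crosses zero at r_2 = 0.9251.
So (0.8500, -0.3513), (0.9500, p(r_1)), (0.9251, 0) are collinear:
p(r_1) = -0.3513 · (0.9500 − 0.9251) / (0.8500 − 0.9251) = -0.3513 · (0.024900)/(-0.075100) = 0.116476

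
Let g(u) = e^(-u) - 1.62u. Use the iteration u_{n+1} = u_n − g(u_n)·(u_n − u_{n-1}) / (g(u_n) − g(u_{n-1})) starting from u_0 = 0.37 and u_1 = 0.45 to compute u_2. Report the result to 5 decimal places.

0.40999

g(0.37) = 0.0913343, g(0.45) = -0.0913718
u_2 = 0.4500000 − (-0.0913718)·(0.4500000 − 0.3700000) / (-0.0913718 − 0.0913343) = 0.4500000 − (-0.0073097)/(-0.1827062) = 0.4099918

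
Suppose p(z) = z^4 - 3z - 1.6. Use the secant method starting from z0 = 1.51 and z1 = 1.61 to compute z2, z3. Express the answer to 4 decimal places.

1.5863, 1.5883

p(1.51) = -0.931144, p(1.61) = 0.288982
z2 = 1.610000 − 0.288982·(1.610000 − 1.510000) / (0.288982 − (-0.931144)) = 1.610000 − (0.028898)/(1.220126) = 1.586315
p(1.586315) = -0.026695
z3 = 1.586315 − (-0.026695)·(1.586315 − 1.610000) / (-0.026695 − 0.288982) = 1.586315 − (0.000632)/(-0.315677) = 1.588318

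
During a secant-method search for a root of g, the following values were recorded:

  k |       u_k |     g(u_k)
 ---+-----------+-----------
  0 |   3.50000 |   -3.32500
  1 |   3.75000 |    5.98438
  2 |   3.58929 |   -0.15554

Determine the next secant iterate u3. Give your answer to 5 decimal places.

3.59336

u3 = 3.58929 − (-0.15554)·(3.58929 − 3.75000) / (-0.15554 − 5.98438)
   = 3.58929 − (0.0249968)/(-6.1399200) = 3.5933612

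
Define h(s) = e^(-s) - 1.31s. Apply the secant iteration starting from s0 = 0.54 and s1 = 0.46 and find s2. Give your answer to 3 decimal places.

0.475

h(0.54) = -0.12465, h(0.46) = 0.02868
s2 = 0.46000 − 0.02868·(0.46000 − 0.54000) / (0.02868 − (-0.12465)) = 0.46000 − (-0.00229)/(0.15334) = 0.47497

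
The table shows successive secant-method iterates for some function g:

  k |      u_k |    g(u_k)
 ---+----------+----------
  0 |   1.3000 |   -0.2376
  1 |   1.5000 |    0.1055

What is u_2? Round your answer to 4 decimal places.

u_2 = 1.5000 − 0.1055·(1.5000 − 1.3000) / (0.1055 − (-0.2376))
   = 1.5000 − (0.021100)/(0.343100) = 1.438502

1.4385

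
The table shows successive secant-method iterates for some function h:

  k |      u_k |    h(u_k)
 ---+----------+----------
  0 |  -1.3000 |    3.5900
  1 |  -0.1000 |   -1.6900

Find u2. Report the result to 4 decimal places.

u2 = -0.1000 − (-1.6900)·(-0.1000 − (-1.3000)) / (-1.6900 − 3.5900)
   = -0.1000 − (-2.028000)/(-5.280000) = -0.484091

-0.4841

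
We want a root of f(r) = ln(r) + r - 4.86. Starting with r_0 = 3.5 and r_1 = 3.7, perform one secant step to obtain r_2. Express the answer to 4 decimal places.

f(3.5) = -0.107237, f(3.7) = 0.148333
r_2 = 3.700000 − 0.148333·(3.700000 − 3.500000) / (0.148333 − (-0.107237)) = 3.700000 − (0.029667)/(0.255570) = 3.583920

3.5839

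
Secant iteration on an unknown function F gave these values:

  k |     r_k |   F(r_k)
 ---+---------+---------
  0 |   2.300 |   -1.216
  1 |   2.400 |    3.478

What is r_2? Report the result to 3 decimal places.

2.326

r_2 = 2.400 − 3.478·(2.400 − 2.300) / (3.478 − (-1.216))
   = 2.400 − (0.34780)/(4.69400) = 2.32591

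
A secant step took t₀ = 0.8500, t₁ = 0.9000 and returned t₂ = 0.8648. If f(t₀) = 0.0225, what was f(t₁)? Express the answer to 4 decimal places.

The secant line through (0.8500, 0.0225) and (0.9000, f(t₁)) crosses zero at t₂ = 0.8648.
So (0.8500, 0.0225), (0.9000, f(t₁)), (0.8648, 0) are collinear:
f(t₁) = 0.0225 · (0.9000 − 0.8648) / (0.8500 − 0.8648) = 0.0225 · (0.035200)/(-0.014800) = -0.053514

-0.0535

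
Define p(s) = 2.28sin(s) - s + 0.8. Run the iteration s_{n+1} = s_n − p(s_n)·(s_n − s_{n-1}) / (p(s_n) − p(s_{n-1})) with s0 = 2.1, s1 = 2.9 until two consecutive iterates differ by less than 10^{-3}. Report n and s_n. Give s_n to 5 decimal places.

p(2.1) = 0.6681174, p(2.9) = -1.5545115
s2 = 2.9000000 − (-1.5545115)·(0.8000000)/(-2.2226289) = 2.3404782;  |Δ| = 0.5595218
p(2.3404782) = 0.0968629
s3 = 2.3404782 − 0.0968629·(-0.5595218)/(1.6513744) = 2.3732975;  |Δ| = 0.0328193
p(2.3732975) = 0.0110980
s4 = 2.3732975 − 0.0110980·(0.0328193)/(-0.0857649) = 2.3775443;  |Δ| = 0.0042468
p(2.3775443) = -0.0001259
s5 = 2.3775443 − (-0.0001259)·(0.0042468)/(-0.0112239) = 2.3774967;  |Δ| = 0.0000476
|s5 − s4| = 0.0000476 < 10^{-3}

n = 5, s_n = 2.37750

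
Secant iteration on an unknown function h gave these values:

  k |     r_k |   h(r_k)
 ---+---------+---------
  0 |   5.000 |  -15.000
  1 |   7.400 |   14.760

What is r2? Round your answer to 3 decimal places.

r2 = 7.400 − 14.760·(7.400 − 5.000) / (14.760 − (-15.000))
   = 7.400 − (35.42400)/(29.76000) = 6.20968

6.210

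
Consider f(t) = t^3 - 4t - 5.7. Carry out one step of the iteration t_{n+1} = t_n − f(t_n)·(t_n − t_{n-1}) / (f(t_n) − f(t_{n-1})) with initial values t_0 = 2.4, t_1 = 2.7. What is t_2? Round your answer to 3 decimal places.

f(2.4) = -1.47600, f(2.7) = 3.18300
t_2 = 2.70000 − 3.18300·(2.70000 − 2.40000) / (3.18300 − (-1.47600)) = 2.70000 − (0.95490)/(4.65900) = 2.49504

2.495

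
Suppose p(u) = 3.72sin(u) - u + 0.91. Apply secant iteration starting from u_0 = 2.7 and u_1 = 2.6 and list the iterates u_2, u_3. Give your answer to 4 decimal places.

p(2.7) = -0.200147, p(2.6) = 0.227665
u_2 = 2.600000 − 0.227665·(2.600000 − 2.700000) / (0.227665 − (-0.200147)) = 2.600000 − (-0.022767)/(0.427812) = 2.653216
p(2.653216) = 0.002181
u_3 = 2.653216 − 0.002181·(2.653216 − 2.600000) / (0.002181 − 0.227665) = 2.653216 − (0.000116)/(-0.225484) = 2.653731

2.6532, 2.6537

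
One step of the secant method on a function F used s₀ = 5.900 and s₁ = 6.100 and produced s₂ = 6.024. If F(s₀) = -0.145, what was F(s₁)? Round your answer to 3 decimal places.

The secant line through (5.900, -0.145) and (6.100, F(s₁)) crosses zero at s₂ = 6.024.
So (5.900, -0.145), (6.100, F(s₁)), (6.024, 0) are collinear:
F(s₁) = -0.145 · (6.100 − 6.024) / (5.900 − 6.024) = -0.145 · (0.07600)/(-0.12400) = 0.08887

0.089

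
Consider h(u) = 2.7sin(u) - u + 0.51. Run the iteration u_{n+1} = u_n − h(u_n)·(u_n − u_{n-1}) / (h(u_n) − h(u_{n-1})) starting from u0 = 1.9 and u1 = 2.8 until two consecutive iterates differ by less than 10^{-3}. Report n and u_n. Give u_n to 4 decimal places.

n = 5, u_n = 2.3777

h(1.9) = 1.165010, h(2.8) = -1.385532
u2 = 2.800000 − (-1.385532)·(0.900000)/(-2.550542) = 2.311093;  |Δ| = 0.488907
h(2.311093) = 0.192233
u3 = 2.311093 − 0.192233·(-0.488907)/(1.577765) = 2.370661;  |Δ| = 0.059568
h(2.370661) = 0.020711
u4 = 2.370661 − 0.020711·(0.059568)/(-0.171522) = 2.377853;  |Δ| = 0.007193
h(2.377853) = -0.000460
u5 = 2.377853 − (-0.000460)·(0.007193)/(-0.021170) = 2.377697;  |Δ| = 0.000156
|u5 − u4| = 0.000156 < 10^{-3}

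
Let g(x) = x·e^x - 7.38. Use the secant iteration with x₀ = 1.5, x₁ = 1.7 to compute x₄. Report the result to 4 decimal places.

g(1.5) = -0.657466, g(1.7) = 1.925711
x₂ = 1.700000 − 1.925711·(1.700000 − 1.500000) / (1.925711 − (-0.657466)) = 1.700000 − (0.385142)/(2.583177) = 1.550904
g(1.550904) = -0.066357
x₃ = 1.550904 − (-0.066357)·(1.550904 − 1.700000) / (-0.066357 − 1.925711) = 1.550904 − (0.009894)/(-1.992068) = 1.555870
g(1.555870) = -0.006406
x₄ = 1.555870 − (-0.006406)·(1.555870 − 1.550904) / (-0.006406 − (-0.066357)) = 1.555870 − (-0.000032)/(0.059951) = 1.556401

1.5564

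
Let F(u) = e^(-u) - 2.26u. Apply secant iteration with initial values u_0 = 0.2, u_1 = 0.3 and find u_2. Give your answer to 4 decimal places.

0.3207

F(0.2) = 0.366731, F(0.3) = 0.062818
u_2 = 0.300000 − 0.062818·(0.300000 − 0.200000) / (0.062818 − 0.366731) = 0.300000 − (0.006282)/(-0.303913) = 0.320670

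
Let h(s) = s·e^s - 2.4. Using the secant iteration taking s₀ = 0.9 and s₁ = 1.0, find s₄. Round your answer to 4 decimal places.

0.9387

h(0.9) = -0.186357, h(1.0) = 0.318282
s₂ = 1.000000 − 0.318282·(1.000000 − 0.900000) / (0.318282 − (-0.186357)) = 1.000000 − (0.031828)/(0.504639) = 0.936929
h(0.936929) = -0.008835
s₃ = 0.936929 − (-0.008835)·(0.936929 − 1.000000) / (-0.008835 − 0.318282) = 0.936929 − (0.000557)/(-0.327116) = 0.938632
h(0.938632) = -0.000403
s₄ = 0.938632 − (-0.000403)·(0.938632 − 0.936929) / (-0.000403 − (-0.008835)) = 0.938632 − (-0.000001)/(0.008431) = 0.938714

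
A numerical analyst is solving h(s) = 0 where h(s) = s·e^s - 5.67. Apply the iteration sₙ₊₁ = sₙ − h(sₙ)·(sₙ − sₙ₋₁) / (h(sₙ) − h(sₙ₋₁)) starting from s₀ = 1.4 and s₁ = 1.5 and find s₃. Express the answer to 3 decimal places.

1.399

h(1.4) = 0.00728, h(1.5) = 1.05253
s₂ = 1.50000 − 1.05253·(1.50000 − 1.40000) / (1.05253 − 0.00728) = 1.50000 − (0.10525)/(1.04525) = 1.39930
h(1.39930) = 0.00050
s₃ = 1.39930 − 0.00050·(1.39930 − 1.50000) / (0.00050 − 1.05253) = 1.39930 − (-0.00005)/(-1.05203) = 1.39926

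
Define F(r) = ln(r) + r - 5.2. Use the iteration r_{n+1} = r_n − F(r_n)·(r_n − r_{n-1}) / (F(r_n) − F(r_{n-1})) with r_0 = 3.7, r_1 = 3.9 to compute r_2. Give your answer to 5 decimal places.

3.85173

F(3.7) = -0.1916672, F(3.9) = 0.0609766
r_2 = 3.9000000 − 0.0609766·(3.9000000 − 3.7000000) / (0.0609766 − (-0.1916672)) = 3.9000000 − (0.0121953)/(0.2526437) = 3.8517292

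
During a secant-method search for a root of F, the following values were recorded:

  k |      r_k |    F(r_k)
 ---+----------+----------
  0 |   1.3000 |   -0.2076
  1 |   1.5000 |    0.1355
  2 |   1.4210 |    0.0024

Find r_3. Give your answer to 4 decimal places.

r_3 = 1.4210 − 0.0024·(1.4210 − 1.5000) / (0.0024 − 0.1355)
   = 1.4210 − (-0.000190)/(-0.133100) = 1.419576

1.4196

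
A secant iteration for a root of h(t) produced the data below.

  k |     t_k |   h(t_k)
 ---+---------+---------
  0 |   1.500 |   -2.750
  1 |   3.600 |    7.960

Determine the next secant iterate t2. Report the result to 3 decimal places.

t2 = 3.600 − 7.960·(3.600 − 1.500) / (7.960 − (-2.750))
   = 3.600 − (16.71600)/(10.71000) = 2.03922

2.039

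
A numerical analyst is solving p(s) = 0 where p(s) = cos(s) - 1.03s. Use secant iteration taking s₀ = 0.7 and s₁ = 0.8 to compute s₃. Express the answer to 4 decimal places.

p(0.7) = 0.043842, p(0.8) = -0.127293
s₂ = 0.800000 − (-0.127293)·(0.800000 − 0.700000) / (-0.127293 − 0.043842) = 0.800000 − (-0.012729)/(-0.171135) = 0.725618
p(0.725618) = 0.000702
s₃ = 0.725618 − 0.000702·(0.725618 − 0.800000) / (0.000702 − (-0.127293)) = 0.725618 − (-0.000052)/(0.127996) = 0.726026

0.7260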